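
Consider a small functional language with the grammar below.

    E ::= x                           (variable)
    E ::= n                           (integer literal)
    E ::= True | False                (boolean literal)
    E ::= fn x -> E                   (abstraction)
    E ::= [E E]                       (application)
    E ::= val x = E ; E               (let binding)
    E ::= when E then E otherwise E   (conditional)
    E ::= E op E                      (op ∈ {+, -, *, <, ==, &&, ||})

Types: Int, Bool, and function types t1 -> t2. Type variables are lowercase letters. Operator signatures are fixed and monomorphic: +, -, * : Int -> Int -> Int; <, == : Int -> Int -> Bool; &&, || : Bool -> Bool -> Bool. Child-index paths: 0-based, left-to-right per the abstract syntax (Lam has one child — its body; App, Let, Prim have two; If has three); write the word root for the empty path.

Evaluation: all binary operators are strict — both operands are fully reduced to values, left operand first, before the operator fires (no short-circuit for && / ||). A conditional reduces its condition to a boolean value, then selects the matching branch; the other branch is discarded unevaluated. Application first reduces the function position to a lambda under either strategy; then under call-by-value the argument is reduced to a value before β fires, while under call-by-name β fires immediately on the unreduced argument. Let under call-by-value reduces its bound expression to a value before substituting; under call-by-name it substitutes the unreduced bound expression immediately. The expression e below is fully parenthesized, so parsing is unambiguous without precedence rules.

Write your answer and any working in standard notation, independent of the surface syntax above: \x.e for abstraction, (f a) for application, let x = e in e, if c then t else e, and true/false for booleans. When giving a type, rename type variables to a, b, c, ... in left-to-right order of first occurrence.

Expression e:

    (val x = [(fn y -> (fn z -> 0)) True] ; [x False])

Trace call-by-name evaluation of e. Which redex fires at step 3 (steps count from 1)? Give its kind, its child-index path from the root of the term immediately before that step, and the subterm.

Trace:
step 0: (let x = ((\y.(\z.0)) true) in (x false))
step 1: [let@root] (((\y.(\z.0)) true) false)
step 2: [beta@0] ((\z.0) false)
step 3: [beta@root] 0

Answer: beta at root : ((\z.0) false)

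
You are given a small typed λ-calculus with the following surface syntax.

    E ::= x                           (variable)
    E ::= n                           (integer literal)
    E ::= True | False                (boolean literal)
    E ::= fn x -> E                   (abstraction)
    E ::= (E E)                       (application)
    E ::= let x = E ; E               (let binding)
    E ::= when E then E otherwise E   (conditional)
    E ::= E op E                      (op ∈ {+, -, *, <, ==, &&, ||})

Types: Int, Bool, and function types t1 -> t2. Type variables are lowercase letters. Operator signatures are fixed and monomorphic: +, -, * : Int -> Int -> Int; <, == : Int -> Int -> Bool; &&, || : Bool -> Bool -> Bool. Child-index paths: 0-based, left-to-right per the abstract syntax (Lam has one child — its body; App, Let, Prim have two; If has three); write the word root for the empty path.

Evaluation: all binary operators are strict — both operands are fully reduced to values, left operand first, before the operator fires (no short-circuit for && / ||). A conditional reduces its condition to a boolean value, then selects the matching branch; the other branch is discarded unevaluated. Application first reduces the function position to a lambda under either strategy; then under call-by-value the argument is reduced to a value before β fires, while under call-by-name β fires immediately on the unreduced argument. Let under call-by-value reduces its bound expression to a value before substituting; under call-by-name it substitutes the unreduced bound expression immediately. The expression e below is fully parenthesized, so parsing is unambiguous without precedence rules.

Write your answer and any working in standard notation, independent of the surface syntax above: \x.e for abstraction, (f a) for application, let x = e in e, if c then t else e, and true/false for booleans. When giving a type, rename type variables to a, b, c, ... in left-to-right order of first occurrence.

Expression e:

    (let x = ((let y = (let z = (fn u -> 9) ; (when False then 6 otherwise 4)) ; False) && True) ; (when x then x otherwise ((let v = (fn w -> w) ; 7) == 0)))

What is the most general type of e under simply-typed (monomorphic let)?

Working:
\u._ : a -> Int
let z : a -> Int
  unify Bool ~ Bool
  unify Int ~ Int
let y : Int
  unify Bool ~ Bool
  unify Bool ~ Bool
let x : Bool
x : Bool
  unify Bool ~ Bool
x : Bool
w : b
\w._ : b -> b
let v : b -> b
  unify Int ~ Int
  unify Int ~ Int
  unify Bool ~ Bool

Answer: Bool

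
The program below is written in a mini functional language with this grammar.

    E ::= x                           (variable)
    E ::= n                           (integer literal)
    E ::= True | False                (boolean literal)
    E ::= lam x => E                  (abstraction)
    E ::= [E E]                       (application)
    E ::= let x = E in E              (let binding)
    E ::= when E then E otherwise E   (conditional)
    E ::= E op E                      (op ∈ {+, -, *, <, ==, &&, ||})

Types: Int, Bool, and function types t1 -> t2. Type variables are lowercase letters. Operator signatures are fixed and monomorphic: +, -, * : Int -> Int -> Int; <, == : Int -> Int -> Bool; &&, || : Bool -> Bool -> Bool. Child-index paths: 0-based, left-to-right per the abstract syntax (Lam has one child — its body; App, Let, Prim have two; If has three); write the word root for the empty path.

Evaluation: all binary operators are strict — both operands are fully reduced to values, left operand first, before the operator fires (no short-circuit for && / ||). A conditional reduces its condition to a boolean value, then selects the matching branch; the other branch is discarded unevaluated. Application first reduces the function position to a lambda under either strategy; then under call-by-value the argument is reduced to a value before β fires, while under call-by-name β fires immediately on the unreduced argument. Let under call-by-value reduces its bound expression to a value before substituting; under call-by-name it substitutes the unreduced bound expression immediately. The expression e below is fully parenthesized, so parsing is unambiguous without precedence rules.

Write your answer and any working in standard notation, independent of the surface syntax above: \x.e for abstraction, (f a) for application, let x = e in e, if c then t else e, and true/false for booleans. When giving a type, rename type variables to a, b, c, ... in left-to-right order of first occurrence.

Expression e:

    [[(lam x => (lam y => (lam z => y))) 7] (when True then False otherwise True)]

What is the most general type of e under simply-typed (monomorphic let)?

Derivation:
y : b
\z._ : c -> b
\y._ : b -> c -> b
\x._ : a -> b -> c -> b
  unify a -> b -> c -> b ~ Int -> d
  unify a ~ Int
  unify b -> c -> b ~ d
_ _ : b -> c -> b
  unify Bool ~ Bool
  unify Bool ~ Bool
  unify b -> c -> b ~ Bool -> e
  unify b ~ Bool
  unify c -> Bool ~ e
_ _ : c -> Bool

Answer: a -> Bool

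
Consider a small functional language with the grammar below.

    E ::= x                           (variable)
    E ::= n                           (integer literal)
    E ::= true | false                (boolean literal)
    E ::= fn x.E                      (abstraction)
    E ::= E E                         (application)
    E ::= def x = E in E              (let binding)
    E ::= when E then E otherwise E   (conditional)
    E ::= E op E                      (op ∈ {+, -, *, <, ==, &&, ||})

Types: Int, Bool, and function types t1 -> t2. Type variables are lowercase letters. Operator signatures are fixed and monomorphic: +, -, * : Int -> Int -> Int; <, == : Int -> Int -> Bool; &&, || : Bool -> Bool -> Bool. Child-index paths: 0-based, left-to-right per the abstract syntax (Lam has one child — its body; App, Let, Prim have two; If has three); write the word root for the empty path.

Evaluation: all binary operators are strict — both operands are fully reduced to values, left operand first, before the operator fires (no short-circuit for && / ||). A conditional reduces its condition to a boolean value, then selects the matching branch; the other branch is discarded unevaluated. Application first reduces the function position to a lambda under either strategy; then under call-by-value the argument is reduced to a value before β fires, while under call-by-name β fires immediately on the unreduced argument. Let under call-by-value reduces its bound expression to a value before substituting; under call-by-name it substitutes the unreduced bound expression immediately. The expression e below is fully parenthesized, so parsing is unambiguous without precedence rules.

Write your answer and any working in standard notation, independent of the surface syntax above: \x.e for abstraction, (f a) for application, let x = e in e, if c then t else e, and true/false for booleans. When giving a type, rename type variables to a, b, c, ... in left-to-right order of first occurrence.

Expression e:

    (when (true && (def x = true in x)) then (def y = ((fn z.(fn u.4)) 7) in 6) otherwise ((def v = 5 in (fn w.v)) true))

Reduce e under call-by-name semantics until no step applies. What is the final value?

Trace:
step 0: (if (true && (let x = true in x)) then (let y = ((\z.(\u.4)) 7) in 6) else ((let v = 5 in (\w.v)) true))
step 1: [let@0.1] (if (true && true) then (let y = ((\z.(\u.4)) 7) in 6) else ((let v = 5 in (\w.v)) true))
step 2: [delta@0] (if true then (let y = ((\z.(\u.4)) 7) in 6) else ((let v = 5 in (\w.v)) true))
step 3: [if@root] (let y = ((\z.(\u.4)) 7) in 6)
step 4: [let@root] 6

Answer: 6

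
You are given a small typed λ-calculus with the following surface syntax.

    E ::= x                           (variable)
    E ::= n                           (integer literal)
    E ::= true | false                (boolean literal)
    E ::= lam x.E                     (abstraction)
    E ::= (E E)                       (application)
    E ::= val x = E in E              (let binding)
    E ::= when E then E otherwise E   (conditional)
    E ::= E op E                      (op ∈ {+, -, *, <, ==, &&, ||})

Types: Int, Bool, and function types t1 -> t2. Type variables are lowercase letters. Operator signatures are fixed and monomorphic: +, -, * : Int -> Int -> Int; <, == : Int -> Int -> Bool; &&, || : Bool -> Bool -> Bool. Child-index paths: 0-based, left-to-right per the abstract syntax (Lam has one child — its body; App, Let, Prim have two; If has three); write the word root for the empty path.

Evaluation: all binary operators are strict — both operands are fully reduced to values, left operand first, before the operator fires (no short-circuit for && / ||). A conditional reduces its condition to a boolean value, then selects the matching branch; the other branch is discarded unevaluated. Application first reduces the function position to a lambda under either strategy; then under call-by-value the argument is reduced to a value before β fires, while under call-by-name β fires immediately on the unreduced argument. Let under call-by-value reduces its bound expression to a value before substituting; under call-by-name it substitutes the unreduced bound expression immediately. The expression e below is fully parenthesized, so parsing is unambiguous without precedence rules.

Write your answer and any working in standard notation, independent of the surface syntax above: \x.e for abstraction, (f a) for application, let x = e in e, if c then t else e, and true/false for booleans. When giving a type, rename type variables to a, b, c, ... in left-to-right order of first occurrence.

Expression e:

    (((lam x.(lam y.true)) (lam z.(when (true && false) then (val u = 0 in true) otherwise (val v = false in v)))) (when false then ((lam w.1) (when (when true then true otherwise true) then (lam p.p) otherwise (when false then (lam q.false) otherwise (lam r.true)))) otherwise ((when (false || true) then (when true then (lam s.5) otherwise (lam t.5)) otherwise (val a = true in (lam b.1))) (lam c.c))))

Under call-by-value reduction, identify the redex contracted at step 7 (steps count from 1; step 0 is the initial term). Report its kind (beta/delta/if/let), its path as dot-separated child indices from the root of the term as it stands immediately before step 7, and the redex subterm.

Answer: beta at root : ((\y.true) 5)

Working:
step 0: (((\x.(\y.true)) (\z.(if (true && false) then (let u = 0 in true) else (let v = false in v)))) (if false then ((\w.1) (if (if true then true else true) then (\p.p) else (if false then (\q.false) else (\r.true)))) else ((if (false || true) then (if true then (\s.5) else (\t.5)) else (let a = true in (\b.1))) (\c.c))))
step 1: [beta@0] ((\y.true) (if false then ((\w.1) (if (if true then true else true) then (\p.p) else (if false then (\q.false) else (\r.true)))) else ((if (false || true) then (if true then (\s.5) else (\t.5)) else (let a = true in (\b.1))) (\c.c))))
step 2: [if@1] ((\y.true) ((if (false || true) then (if true then (\s.5) else (\t.5)) else (let a = true in (\b.1))) (\c.c)))
step 3: [delta@1.0.0] ((\y.true) ((if true then (if true then (\s.5) else (\t.5)) else (let a = true in (\b.1))) (\c.c)))
step 4: [if@1.0] ((\y.true) ((if true then (\s.5) else (\t.5)) (\c.c)))
step 5: [if@1.0] ((\y.true) ((\s.5) (\c.c)))
step 6: [beta@1] ((\y.true) 5)
step 7: [beta@root] true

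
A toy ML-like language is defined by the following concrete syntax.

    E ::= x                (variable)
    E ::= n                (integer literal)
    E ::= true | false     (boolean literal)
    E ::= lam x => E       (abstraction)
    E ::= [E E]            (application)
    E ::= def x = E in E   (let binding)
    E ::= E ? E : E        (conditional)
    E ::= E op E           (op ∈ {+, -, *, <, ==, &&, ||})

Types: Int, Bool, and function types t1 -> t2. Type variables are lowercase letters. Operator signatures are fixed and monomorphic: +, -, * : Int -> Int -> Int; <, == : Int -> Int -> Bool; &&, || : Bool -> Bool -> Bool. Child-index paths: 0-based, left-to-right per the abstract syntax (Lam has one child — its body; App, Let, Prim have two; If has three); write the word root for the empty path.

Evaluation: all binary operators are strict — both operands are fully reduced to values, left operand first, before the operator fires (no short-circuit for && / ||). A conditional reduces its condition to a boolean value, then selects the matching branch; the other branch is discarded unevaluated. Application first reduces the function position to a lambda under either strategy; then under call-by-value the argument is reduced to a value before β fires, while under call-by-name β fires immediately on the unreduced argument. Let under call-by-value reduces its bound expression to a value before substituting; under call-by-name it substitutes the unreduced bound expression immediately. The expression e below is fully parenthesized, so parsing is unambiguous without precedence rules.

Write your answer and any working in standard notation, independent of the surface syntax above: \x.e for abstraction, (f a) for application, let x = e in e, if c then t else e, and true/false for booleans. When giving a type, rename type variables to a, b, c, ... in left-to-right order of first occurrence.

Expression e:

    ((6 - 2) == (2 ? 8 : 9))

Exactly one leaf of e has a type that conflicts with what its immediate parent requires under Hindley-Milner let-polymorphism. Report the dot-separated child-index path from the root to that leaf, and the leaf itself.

Answer: 1.0 : 2

Trace:
  unify Int ~ Int
  unify Int ~ Int
  unify Int ~ Int
  unify Int ~ Bool
  FAIL: mismatch Int ~ Bool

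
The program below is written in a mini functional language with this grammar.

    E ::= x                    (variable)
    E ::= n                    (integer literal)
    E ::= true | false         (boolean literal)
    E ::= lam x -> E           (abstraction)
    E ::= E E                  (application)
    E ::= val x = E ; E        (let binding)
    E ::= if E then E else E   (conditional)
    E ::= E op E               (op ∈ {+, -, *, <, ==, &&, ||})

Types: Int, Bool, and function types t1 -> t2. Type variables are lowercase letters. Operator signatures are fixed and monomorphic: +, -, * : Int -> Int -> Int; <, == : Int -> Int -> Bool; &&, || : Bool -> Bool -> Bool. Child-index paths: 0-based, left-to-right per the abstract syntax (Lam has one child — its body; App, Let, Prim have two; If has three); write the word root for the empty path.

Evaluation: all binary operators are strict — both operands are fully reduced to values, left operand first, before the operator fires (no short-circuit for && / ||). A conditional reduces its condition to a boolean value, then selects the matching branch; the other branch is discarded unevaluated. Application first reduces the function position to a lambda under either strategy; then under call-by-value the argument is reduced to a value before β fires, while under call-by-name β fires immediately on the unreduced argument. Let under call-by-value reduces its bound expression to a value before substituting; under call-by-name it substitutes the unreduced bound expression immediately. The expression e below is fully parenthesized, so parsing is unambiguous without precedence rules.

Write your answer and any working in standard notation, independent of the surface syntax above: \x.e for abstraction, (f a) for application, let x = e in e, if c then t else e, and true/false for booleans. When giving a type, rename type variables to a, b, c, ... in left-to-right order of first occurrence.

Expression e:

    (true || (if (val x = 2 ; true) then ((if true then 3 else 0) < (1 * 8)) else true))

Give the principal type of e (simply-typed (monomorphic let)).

Working:
  unify Bool ~ Bool
let x : Int
  unify Bool ~ Bool
  unify Bool ~ Bool
  unify Int ~ Int
  unify Int ~ Int
  unify Int ~ Int
  unify Int ~ Int
  unify Int ~ Int
  unify Bool ~ Bool
  unify Bool ~ Bool

Answer: Bool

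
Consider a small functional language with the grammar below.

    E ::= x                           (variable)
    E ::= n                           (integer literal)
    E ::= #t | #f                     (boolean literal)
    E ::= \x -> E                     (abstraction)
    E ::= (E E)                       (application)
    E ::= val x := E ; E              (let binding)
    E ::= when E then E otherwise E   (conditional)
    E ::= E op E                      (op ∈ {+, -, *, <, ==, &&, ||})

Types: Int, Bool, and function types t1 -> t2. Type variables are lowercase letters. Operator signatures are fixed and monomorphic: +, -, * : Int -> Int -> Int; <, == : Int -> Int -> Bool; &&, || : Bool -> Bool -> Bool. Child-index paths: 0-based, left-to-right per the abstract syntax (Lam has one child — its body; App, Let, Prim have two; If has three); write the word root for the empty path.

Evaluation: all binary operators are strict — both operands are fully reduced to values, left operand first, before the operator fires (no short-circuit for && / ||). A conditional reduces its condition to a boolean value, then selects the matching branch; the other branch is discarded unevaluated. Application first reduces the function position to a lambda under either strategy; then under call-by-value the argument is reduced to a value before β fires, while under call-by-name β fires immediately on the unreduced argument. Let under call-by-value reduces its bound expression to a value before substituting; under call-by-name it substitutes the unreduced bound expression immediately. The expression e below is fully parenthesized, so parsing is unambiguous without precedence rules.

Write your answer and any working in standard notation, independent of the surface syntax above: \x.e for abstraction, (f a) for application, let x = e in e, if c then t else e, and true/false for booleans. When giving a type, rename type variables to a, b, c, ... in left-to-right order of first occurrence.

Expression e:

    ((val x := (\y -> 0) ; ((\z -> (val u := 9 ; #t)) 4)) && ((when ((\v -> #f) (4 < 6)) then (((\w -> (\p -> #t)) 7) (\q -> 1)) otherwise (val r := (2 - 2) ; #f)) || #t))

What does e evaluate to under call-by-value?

Answer: true

Derivation:
step 0: ((let x = (\y.0) in ((\z.(let u = 9 in true)) 4)) && ((if ((\v.false) (4 < 6)) then (((\w.(\p.true)) 7) (\q.1)) else (let r = (2 - 2) in false)) || true))
step 1: [let@0] (((\z.(let u = 9 in true)) 4) && ((if ((\v.false) (4 < 6)) then (((\w.(\p.true)) 7) (\q.1)) else (let r = (2 - 2) in false)) || true))
step 2: [beta@0] ((let u = 9 in true) && ((if ((\v.false) (4 < 6)) then (((\w.(\p.true)) 7) (\q.1)) else (let r = (2 - 2) in false)) || true))
step 3: [let@0] (true && ((if ((\v.false) (4 < 6)) then (((\w.(\p.true)) 7) (\q.1)) else (let r = (2 - 2) in false)) || true))
step 4: [delta@1.0.0.1] (true && ((if ((\v.false) true) then (((\w.(\p.true)) 7) (\q.1)) else (let r = (2 - 2) in false)) || true))
step 5: [beta@1.0.0] (true && ((if false then (((\w.(\p.true)) 7) (\q.1)) else (let r = (2 - 2) in false)) || true))
step 6: [if@1.0] (true && ((let r = (2 - 2) in false) || true))
step 7: [delta@1.0.0] (true && ((let r = 0 in false) || true))
step 8: [let@1.0] (true && (false || true))
step 9: [delta@1] (true && true)
step 10: [delta@root] true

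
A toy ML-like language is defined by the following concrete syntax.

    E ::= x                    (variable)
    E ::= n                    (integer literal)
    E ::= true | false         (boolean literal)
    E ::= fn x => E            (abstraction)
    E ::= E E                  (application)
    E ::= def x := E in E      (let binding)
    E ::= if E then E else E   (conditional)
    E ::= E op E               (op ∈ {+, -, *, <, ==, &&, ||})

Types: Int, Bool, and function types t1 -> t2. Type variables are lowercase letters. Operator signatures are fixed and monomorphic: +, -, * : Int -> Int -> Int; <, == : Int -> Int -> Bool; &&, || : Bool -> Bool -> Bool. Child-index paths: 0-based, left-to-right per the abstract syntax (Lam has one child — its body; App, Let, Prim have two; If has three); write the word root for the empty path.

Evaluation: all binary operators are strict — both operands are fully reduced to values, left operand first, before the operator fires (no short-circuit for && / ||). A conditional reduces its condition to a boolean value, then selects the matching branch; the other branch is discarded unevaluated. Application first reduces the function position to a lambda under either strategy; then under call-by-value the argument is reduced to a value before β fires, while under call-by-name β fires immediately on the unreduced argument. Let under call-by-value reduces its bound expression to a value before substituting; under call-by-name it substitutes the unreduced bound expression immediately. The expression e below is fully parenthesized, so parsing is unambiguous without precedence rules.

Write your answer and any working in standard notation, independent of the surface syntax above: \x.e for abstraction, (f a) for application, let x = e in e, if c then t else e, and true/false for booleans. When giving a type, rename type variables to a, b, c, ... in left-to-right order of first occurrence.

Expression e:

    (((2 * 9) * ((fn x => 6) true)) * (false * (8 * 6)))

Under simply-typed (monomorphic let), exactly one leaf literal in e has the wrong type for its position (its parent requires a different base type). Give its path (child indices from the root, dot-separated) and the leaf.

Working:
  unify Int ~ Int
  unify Int ~ Int
  unify Int ~ Int
\x._ : a -> Int
  unify a -> Int ~ Bool -> b
  unify a ~ Bool
  unify Int ~ b
_ _ : Int
  unify Int ~ Int
  unify Int ~ Int
  unify Bool ~ Int
  FAIL: mismatch Bool ~ Int

Answer: 1.0 : false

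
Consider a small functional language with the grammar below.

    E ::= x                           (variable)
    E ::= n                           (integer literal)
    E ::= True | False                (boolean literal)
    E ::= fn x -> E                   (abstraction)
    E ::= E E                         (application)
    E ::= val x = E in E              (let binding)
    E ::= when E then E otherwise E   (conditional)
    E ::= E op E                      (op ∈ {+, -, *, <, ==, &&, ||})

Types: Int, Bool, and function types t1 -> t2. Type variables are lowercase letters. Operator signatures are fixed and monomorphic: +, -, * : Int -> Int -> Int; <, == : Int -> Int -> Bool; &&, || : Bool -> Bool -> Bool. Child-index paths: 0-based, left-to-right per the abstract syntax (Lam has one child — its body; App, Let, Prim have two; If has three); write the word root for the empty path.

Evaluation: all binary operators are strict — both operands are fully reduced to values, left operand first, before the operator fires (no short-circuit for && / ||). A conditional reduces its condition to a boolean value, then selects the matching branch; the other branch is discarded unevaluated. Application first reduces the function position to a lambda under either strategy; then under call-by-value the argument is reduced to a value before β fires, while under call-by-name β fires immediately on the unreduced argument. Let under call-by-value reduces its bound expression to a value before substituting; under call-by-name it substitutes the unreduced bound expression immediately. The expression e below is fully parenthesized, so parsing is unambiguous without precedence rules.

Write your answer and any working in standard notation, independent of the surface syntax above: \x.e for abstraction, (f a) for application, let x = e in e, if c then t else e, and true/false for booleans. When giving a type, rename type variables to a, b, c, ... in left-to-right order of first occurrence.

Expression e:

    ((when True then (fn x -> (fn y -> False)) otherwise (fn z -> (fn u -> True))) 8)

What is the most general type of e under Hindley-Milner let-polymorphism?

Trace:
  unify Bool ~ Bool
\y._ : b -> Bool
\x._ : a -> b -> Bool
\u._ : d -> Bool
\z._ : c -> d -> Bool
  unify a -> b -> Bool ~ c -> d -> Bool
  unify a ~ c
  unify b -> Bool ~ d -> Bool
  unify b ~ d
  unify Bool ~ Bool
  unify c -> d -> Bool ~ Int -> e
  unify c ~ Int
  unify d -> Bool ~ e
_ _ : d -> Bool

Answer: a -> Bool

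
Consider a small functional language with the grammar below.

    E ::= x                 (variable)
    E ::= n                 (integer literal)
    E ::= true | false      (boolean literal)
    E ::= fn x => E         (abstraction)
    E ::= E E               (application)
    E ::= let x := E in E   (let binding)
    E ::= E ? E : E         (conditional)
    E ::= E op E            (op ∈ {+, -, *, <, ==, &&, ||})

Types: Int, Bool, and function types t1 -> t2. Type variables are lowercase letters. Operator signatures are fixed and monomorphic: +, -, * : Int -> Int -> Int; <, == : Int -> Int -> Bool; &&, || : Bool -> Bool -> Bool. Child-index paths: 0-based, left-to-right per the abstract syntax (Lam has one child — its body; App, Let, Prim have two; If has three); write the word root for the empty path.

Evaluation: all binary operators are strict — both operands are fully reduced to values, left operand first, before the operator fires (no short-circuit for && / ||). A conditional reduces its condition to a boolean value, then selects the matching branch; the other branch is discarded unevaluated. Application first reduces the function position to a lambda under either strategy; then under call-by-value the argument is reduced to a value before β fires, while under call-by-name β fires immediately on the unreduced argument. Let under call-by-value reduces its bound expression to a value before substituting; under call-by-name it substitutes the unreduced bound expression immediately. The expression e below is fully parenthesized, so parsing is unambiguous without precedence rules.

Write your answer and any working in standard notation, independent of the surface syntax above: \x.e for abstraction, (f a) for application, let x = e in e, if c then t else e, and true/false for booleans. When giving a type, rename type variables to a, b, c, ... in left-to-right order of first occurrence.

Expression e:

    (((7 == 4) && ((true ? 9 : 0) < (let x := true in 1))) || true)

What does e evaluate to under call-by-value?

Answer: true

Working:
step 0: (((7 == 4) && ((if true then 9 else 0) < (let x = true in 1))) || true)
step 1: [delta@0.0] ((false && ((if true then 9 else 0) < (let x = true in 1))) || true)
step 2: [if@0.1.0] ((false && (9 < (let x = true in 1))) || true)
step 3: [let@0.1.1] ((false && (9 < 1)) || true)
step 4: [delta@0.1] ((false && false) || true)
step 5: [delta@0] (false || true)
step 6: [delta@root] true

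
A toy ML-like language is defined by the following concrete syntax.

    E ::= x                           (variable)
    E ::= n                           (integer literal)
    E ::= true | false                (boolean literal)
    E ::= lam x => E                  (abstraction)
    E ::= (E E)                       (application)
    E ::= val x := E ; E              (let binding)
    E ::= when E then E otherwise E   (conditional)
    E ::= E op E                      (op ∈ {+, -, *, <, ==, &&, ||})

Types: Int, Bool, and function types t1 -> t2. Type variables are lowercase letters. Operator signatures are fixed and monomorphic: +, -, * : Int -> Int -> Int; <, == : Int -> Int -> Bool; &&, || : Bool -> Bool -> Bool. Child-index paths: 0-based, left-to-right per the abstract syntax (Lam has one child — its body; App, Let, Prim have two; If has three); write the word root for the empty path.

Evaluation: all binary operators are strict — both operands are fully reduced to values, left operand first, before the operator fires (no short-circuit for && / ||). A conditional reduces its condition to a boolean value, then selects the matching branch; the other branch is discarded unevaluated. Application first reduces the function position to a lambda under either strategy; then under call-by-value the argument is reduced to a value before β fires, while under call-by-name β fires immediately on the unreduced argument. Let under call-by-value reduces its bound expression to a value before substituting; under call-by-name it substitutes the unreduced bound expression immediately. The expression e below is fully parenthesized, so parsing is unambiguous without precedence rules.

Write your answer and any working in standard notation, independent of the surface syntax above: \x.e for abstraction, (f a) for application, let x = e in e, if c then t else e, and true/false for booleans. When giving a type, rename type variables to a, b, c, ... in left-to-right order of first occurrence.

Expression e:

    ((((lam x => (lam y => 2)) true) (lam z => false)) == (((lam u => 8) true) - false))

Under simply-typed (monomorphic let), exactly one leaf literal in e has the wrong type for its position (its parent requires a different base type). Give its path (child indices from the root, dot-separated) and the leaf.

Answer: 1.1 : false

Working:
\y._ : b -> Int
\x._ : a -> b -> Int
  unify a -> b -> Int ~ Bool -> c
  unify a ~ Bool
  unify b -> Int ~ c
_ _ : b -> Int
\z._ : d -> Bool
  unify b -> Int ~ (d -> Bool) -> e
  unify b ~ d -> Bool
  unify Int ~ e
_ _ : Int
  unify Int ~ Int
\u._ : f -> Int
  unify f -> Int ~ Bool -> g
  unify f ~ Bool
  unify Int ~ g
_ _ : Int
  unify Int ~ Int
  unify Bool ~ Int
  FAIL: mismatch Bool ~ Int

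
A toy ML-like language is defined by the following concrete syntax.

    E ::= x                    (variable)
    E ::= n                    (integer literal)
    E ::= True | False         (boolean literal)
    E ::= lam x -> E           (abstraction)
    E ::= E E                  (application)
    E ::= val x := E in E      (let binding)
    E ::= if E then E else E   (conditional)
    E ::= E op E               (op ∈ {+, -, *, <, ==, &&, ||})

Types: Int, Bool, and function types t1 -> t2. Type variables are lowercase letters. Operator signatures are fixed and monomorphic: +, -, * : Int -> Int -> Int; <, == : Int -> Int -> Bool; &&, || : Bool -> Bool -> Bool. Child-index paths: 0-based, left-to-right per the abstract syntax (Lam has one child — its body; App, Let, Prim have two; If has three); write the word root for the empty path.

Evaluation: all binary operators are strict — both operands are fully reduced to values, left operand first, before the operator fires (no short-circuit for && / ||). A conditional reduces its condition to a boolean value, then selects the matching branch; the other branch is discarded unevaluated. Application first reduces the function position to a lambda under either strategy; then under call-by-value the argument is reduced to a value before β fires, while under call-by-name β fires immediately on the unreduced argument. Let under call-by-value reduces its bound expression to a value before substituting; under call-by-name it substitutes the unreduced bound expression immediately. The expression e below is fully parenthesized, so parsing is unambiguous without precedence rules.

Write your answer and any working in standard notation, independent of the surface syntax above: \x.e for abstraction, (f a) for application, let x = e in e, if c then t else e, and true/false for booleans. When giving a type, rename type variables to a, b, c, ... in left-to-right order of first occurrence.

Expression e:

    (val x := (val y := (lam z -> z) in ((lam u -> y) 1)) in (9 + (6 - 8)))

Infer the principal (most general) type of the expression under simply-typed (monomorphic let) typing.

Working:
z : a
\z._ : a -> a
let y : a -> a
y : a -> a
\u._ : b -> a -> a
  unify b -> a -> a ~ Int -> c
  unify b ~ Int
  unify a -> a ~ c
_ _ : a -> a
let x : a -> a
  unify Int ~ Int
  unify Int ~ Int
  unify Int ~ Int
  unify Int ~ Int

Answer: Int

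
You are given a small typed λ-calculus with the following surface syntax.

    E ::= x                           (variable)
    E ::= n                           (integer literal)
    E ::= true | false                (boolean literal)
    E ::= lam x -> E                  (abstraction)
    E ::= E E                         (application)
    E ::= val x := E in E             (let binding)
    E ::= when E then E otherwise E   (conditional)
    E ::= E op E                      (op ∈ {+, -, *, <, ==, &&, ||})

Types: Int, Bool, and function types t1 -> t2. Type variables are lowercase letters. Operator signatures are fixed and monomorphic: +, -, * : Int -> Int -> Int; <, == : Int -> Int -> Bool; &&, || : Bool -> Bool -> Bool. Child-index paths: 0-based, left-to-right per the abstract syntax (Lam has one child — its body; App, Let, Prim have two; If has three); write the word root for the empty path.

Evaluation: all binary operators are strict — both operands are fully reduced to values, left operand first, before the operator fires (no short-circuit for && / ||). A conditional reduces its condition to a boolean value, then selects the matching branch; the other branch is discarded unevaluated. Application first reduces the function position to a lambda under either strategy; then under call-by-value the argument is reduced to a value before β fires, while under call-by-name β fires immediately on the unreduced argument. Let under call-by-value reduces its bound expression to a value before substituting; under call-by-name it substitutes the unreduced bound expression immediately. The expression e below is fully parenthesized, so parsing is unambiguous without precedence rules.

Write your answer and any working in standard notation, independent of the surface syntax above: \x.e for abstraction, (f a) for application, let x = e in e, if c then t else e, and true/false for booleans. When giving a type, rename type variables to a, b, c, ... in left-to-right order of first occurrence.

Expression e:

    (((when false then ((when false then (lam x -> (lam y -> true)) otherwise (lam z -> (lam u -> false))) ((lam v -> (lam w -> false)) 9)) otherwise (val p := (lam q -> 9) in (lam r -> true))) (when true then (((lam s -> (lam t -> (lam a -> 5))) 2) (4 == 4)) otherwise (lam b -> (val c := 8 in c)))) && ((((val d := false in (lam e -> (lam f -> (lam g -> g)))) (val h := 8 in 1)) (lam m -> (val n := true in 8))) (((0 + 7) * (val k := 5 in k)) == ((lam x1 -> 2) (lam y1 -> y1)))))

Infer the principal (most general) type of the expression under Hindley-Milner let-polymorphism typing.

Derivation:
  unify Bool ~ Bool
  unify Bool ~ Bool
\y._ : b -> Bool
\x._ : a -> b -> Bool
\u._ : d -> Bool
\z._ : c -> d -> Bool
  unify a -> b -> Bool ~ c -> d -> Bool
  unify a ~ c
  unify b -> Bool ~ d -> Bool
  unify b ~ d
  unify Bool ~ Bool
\w._ : f -> Bool
\v._ : e -> f -> Bool
  unify e -> f -> Bool ~ Int -> g
  unify e ~ Int
  unify f -> Bool ~ g
_ _ : f -> Bool
  unify c -> d -> Bool ~ (f -> Bool) -> h
  unify c ~ f -> Bool
  unify d -> Bool ~ h
_ _ : d -> Bool
\q._ : i -> Int
let p : forall. i -> Int
\r._ : j -> Bool
  unify d -> Bool ~ j -> Bool
  unify d ~ j
  unify Bool ~ Bool
  unify Bool ~ Bool
\a._ : m -> Int
\t._ : l -> m -> Int
\s._ : k -> l -> m -> Int
  unify k -> l -> m -> Int ~ Int -> n
  unify k ~ Int
  unify l -> m -> Int ~ n
_ _ : l -> m -> Int
  unify Int ~ Int
  unify Int ~ Int
  unify l -> m -> Int ~ Bool -> o
  unify l ~ Bool
  unify m -> Int ~ o
_ _ : m -> Int
let c : Int
c : Int
\b._ : p -> Int
  unify m -> Int ~ p -> Int
  unify m ~ p
  unify Int ~ Int
  unify j -> Bool ~ (p -> Int) -> q
  unify j ~ p -> Int
  unify Bool ~ q
_ _ : Bool
  unify Bool ~ Bool
let d : Bool
g : t
\g._ : t -> t
\f._ : s -> t -> t
\e._ : r -> s -> t -> t
let h : Int
  unify r -> s -> t -> t ~ Int -> u
  unify r ~ Int
  unify s -> t -> t ~ u
_ _ : s -> t -> t
let n : Bool
\m._ : v -> Int
  unify s -> t -> t ~ (v -> Int) -> w
  unify s ~ v -> Int
  unify t -> t ~ w
_ _ : t -> t
  unify Int ~ Int
  unify Int ~ Int
  unify Int ~ Int
let k : Int
k : Int
  unify Int ~ Int
  unify Int ~ Int
\x1._ : x -> Int
y1 : y
\y1._ : y -> y
  unify x -> Int ~ (y -> y) -> z
  unify x ~ y -> y
  unify Int ~ z
_ _ : Int
  unify Int ~ Int
  unify t -> t ~ Bool -> t26
  unify t ~ Bool
  unify Bool ~ t26
_ _ : Bool
  unify Bool ~ Bool

Answer: Bool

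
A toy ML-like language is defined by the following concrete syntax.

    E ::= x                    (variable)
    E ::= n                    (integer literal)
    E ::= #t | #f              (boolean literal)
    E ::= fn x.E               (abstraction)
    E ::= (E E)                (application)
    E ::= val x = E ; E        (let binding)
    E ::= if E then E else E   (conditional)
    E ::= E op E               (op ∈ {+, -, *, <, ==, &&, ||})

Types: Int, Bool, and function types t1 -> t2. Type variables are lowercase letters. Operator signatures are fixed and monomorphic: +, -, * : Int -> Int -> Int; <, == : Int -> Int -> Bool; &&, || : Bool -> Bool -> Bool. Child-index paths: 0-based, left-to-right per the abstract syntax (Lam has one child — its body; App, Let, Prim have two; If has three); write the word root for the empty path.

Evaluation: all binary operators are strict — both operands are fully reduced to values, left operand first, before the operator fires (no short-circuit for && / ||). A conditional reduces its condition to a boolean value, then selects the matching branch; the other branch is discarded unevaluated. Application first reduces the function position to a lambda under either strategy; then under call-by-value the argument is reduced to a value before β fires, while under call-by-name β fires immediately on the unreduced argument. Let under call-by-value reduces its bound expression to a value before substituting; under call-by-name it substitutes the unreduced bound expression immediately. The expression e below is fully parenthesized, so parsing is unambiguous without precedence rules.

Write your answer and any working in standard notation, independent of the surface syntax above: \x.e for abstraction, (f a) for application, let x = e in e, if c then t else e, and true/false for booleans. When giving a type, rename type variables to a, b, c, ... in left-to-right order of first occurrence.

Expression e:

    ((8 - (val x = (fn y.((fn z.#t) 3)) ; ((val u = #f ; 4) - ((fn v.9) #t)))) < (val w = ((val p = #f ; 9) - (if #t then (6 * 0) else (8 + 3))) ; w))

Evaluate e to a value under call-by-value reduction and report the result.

Answer: false

Trace:
step 0: ((8 - (let x = (\y.((\z.true) 3)) in ((let u = false in 4) - ((\v.9) true)))) < (let w = ((let p = false in 9) - (if true then (6 * 0) else (8 + 3))) in w))
step 1: [let@0.1] ((8 - ((let u = false in 4) - ((\v.9) true))) < (let w = ((let p = false in 9) - (if true then (6 * 0) else (8 + 3))) in w))
step 2: [let@0.1.0] ((8 - (4 - ((\v.9) true))) < (let w = ((let p = false in 9) - (if true then (6 * 0) else (8 + 3))) in w))
step 3: [beta@0.1.1] ((8 - (4 - 9)) < (let w = ((let p = false in 9) - (if true then (6 * 0) else (8 + 3))) in w))
step 4: [delta@0.1] ((8 - -5) < (let w = ((let p = false in 9) - (if true then (6 * 0) else (8 + 3))) in w))
step 5: [delta@0] (13 < (let w = ((let p = false in 9) - (if true then (6 * 0) else (8 + 3))) in w))
step 6: [let@1.0.0] (13 < (let w = (9 - (if true then (6 * 0) else (8 + 3))) in w))
step 7: [if@1.0.1] (13 < (let w = (9 - (6 * 0)) in w))
step 8: [delta@1.0.1] (13 < (let w = (9 - 0) in w))
step 9: [delta@1.0] (13 < (let w = 9 in w))
step 10: [let@1] (13 < 9)
step 11: [delta@root] false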